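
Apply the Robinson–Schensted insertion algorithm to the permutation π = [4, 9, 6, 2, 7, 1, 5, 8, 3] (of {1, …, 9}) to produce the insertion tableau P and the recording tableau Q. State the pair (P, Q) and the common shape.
P = [1, 3, 7, 8] / [2, 5] / [4, 6] / [9];  Q = [1, 2, 5, 8] / [3, 7] / [4, 9] / [6];  common shape = (4, 2, 2, 1)

Row-insert the values π_1, π_2, … into P one at a time, bumping the leftmost entry strictly greater than the inserted value down to the next row. The recording tableau Q records, in position (i, j), the step at which that cell was added to P.
  Insert 4 (step 1): P = [4];  Q = [1]
  Insert 9 (step 2): P = [4, 9];  Q = [1, 2]
  Insert 6 (step 3): P = [4, 6] / [9];  Q = [1, 2] / [3]
  Insert 2 (step 4): P = [2, 6] / [4] / [9];  Q = [1, 2] / [3] / [4]
  Insert 7 (step 5): P = [2, 6, 7] / [4] / [9];  Q = [1, 2, 5] / [3] / [4]
  Insert 1 (step 6): P = [1, 6, 7] / [2] / [4] / [9];  Q = [1, 2, 5] / [3] / [4] / [6]
  Insert 5 (step 7): P = [1, 5, 7] / [2, 6] / [4] / [9];  Q = [1, 2, 5] / [3, 7] / [4] / [6]
  Insert 8 (step 8): P = [1, 5, 7, 8] / [2, 6] / [4] / [9];  Q = [1, 2, 5, 8] / [3, 7] / [4] / [6]
  Insert 3 (step 9): P = [1, 3, 7, 8] / [2, 5] / [4, 6] / [9];  Q = [1, 2, 5, 8] / [3, 7] / [4, 9] / [6]
Final shape: (4, 2, 2, 1).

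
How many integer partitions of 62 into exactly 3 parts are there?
p(62, 3 parts) = 320

Partitions of n into exactly k parts are in bijection with partitions of n − k into at most k parts (subtract 1 from each part). So p(62, exactly 3) = p(59, parts ≤ 3). Computing via the recurrence p(m, j) = p(m, j−1) + p(m−j, j) gives 320.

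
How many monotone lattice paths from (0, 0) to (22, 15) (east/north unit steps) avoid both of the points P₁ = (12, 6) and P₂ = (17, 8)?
Number of paths = 7101443616

Inclusion–exclusion. Total paths: C(37, 22) = 9364199760. Through P₁: C(18, 12)·C(19, 10) = 1714905192. Through P₂: C(25, 17)·C(12, 5) = 856607400. Since P₁ is strictly southwest of P₂, a monotone path through both must visit P₁ then P₂; paths through both = C(18, 12)·C(7, 5)·C(12, 5) = 308756448. Avoid both = 9364199760 − 1714905192 − 856607400 + 308756448 = 7101443616.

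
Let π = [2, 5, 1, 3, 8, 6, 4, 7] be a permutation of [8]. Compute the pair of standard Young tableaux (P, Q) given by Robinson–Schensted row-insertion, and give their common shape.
P = [1, 3, 4, 7] / [2, 5, 6] / [8];  Q = [1, 2, 5, 8] / [3, 4, 6] / [7];  common shape = (4, 3, 1)

Row-insert the values π_1, π_2, … into P one at a time, bumping the leftmost entry strictly greater than the inserted value down to the next row. The recording tableau Q records, in position (i, j), the step at which that cell was added to P.
  Insert 2 (step 1): P = [2];  Q = [1]
  Insert 5 (step 2): P = [2, 5];  Q = [1, 2]
  Insert 1 (step 3): P = [1, 5] / [2];  Q = [1, 2] / [3]
  Insert 3 (step 4): P = [1, 3] / [2, 5];  Q = [1, 2] / [3, 4]
  Insert 8 (step 5): P = [1, 3, 8] / [2, 5];  Q = [1, 2, 5] / [3, 4]
  Insert 6 (step 6): P = [1, 3, 6] / [2, 5, 8];  Q = [1, 2, 5] / [3, 4, 6]
  Insert 4 (step 7): P = [1, 3, 4] / [2, 5, 6] / [8];  Q = [1, 2, 5] / [3, 4, 6] / [7]
  Insert 7 (step 8): P = [1, 3, 4, 7] / [2, 5, 6] / [8];  Q = [1, 2, 5, 8] / [3, 4, 6] / [7]
Final shape: (4, 3, 1).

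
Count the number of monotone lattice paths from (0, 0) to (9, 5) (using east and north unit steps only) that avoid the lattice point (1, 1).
Number of paths = 1012

Total paths from (0, 0) to (9, 5): C(14, 9) = 2002. Paths through (1, 1): (paths (0, 0) → (1, 1)) × (paths (1, 1) → (9, 5)) = C(2, 1) · C(12, 8) = 2 · 495 = 990. Avoidance count = 2002 − 990 = 1012.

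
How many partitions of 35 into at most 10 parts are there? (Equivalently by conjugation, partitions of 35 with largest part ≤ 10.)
p(35, parts ≤ 10) = 8070

Use the recurrence p(n, m) = p(n, m−1) + p(n−m, m): either the largest part is < m (count p(n, m−1)) or the largest part is exactly m (remove one copy of m, count p(n−m, m)). With p(0, ·) = 1 this gives p(35, parts ≤ 10) = 8070. (By conjugating Young diagrams, this also counts partitions of 35 into at most 10 parts.)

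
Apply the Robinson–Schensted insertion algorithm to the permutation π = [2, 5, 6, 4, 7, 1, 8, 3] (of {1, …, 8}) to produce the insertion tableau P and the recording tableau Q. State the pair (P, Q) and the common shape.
P = [1, 3, 6, 7, 8] / [2, 4] / [5];  Q = [1, 2, 3, 5, 7] / [4, 8] / [6];  common shape = (5, 2, 1)

Row-insert the values π_1, π_2, … into P one at a time, bumping the leftmost entry strictly greater than the inserted value down to the next row. The recording tableau Q records, in position (i, j), the step at which that cell was added to P.
  Insert 2 (step 1): P = [2];  Q = [1]
  Insert 5 (step 2): P = [2, 5];  Q = [1, 2]
  Insert 6 (step 3): P = [2, 5, 6];  Q = [1, 2, 3]
  Insert 4 (step 4): P = [2, 4, 6] / [5];  Q = [1, 2, 3] / [4]
  Insert 7 (step 5): P = [2, 4, 6, 7] / [5];  Q = [1, 2, 3, 5] / [4]
  Insert 1 (step 6): P = [1, 4, 6, 7] / [2] / [5];  Q = [1, 2, 3, 5] / [4] / [6]
  Insert 8 (step 7): P = [1, 4, 6, 7, 8] / [2] / [5];  Q = [1, 2, 3, 5, 7] / [4] / [6]
  Insert 3 (step 8): P = [1, 3, 6, 7, 8] / [2, 4] / [5];  Q = [1, 2, 3, 5, 7] / [4, 8] / [6]
Final shape: (5, 2, 1).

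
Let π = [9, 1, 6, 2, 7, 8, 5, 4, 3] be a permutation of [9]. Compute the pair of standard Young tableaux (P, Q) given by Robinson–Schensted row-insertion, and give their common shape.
P = [1, 2, 3, 8] / [4, 7] / [5] / [6] / [9];  Q = [1, 3, 5, 6] / [2, 7] / [4] / [8] / [9];  common shape = (4, 2, 1, 1, 1)

Row-insert the values π_1, π_2, … into P one at a time, bumping the leftmost entry strictly greater than the inserted value down to the next row. The recording tableau Q records, in position (i, j), the step at which that cell was added to P.
  Insert 9 (step 1): P = [9];  Q = [1]
  Insert 1 (step 2): P = [1] / [9];  Q = [1] / [2]
  Insert 6 (step 3): P = [1, 6] / [9];  Q = [1, 3] / [2]
  Insert 2 (step 4): P = [1, 2] / [6] / [9];  Q = [1, 3] / [2] / [4]
  Insert 7 (step 5): P = [1, 2, 7] / [6] / [9];  Q = [1, 3, 5] / [2] / [4]
  Insert 8 (step 6): P = [1, 2, 7, 8] / [6] / [9];  Q = [1, 3, 5, 6] / [2] / [4]
  Insert 5 (step 7): P = [1, 2, 5, 8] / [6, 7] / [9];  Q = [1, 3, 5, 6] / [2, 7] / [4]
  Insert 4 (step 8): P = [1, 2, 4, 8] / [5, 7] / [6] / [9];  Q = [1, 3, 5, 6] / [2, 7] / [4] / [8]
  Insert 3 (step 9): P = [1, 2, 3, 8] / [4, 7] / [5] / [6] / [9];  Q = [1, 3, 5, 6] / [2, 7] / [4] / [8] / [9]
Final shape: (4, 2, 1, 1, 1).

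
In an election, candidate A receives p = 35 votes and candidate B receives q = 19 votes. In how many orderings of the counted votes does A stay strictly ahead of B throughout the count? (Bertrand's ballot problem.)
Strict-lead orderings = 54414792184480

Total orderings of the 54 votes with 35 for A: C(54, 35) = 183649923622620. By the Bertrand ballot formula (Cycle Lemma / reflection principle), the number of orderings in which A is strictly ahead of B throughout is (p − q)/(p + q) · C(p + q, p) = (35 − 19)/(35 + 19) · 183649923622620 = 54414792184480.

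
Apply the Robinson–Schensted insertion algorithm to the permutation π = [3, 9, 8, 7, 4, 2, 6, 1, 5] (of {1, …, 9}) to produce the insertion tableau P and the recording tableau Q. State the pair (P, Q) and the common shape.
P = [1, 4, 5] / [2, 6] / [3] / [7] / [8] / [9];  Q = [1, 2, 7] / [3, 9] / [4] / [5] / [6] / [8];  common shape = (3, 2, 1, 1, 1, 1)

Row-insert the values π_1, π_2, … into P one at a time, bumping the leftmost entry strictly greater than the inserted value down to the next row. The recording tableau Q records, in position (i, j), the step at which that cell was added to P.
  Insert 3 (step 1): P = [3];  Q = [1]
  Insert 9 (step 2): P = [3, 9];  Q = [1, 2]
  Insert 8 (step 3): P = [3, 8] / [9];  Q = [1, 2] / [3]
  Insert 7 (step 4): P = [3, 7] / [8] / [9];  Q = [1, 2] / [3] / [4]
  Insert 4 (step 5): P = [3, 4] / [7] / [8] / [9];  Q = [1, 2] / [3] / [4] / [5]
  Insert 2 (step 6): P = [2, 4] / [3] / [7] / [8] / [9];  Q = [1, 2] / [3] / [4] / [5] / [6]
  Insert 6 (step 7): P = [2, 4, 6] / [3] / [7] / [8] / [9];  Q = [1, 2, 7] / [3] / [4] / [5] / [6]
  Insert 1 (step 8): P = [1, 4, 6] / [2] / [3] / [7] / [8] / [9];  Q = [1, 2, 7] / [3] / [4] / [5] / [6] / [8]
  Insert 5 (step 9): P = [1, 4, 5] / [2, 6] / [3] / [7] / [8] / [9];  Q = [1, 2, 7] / [3, 9] / [4] / [5] / [6] / [8]
Final shape: (3, 2, 1, 1, 1, 1).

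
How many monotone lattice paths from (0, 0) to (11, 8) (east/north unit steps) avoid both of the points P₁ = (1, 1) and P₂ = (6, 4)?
Number of paths = 24338

Inclusion–exclusion. Total paths: C(19, 11) = 75582. Through P₁: C(2, 1)·C(17, 10) = 38896. Through P₂: C(10, 6)·C(9, 5) = 26460. Since P₁ is strictly southwest of P₂, a monotone path through both must visit P₁ then P₂; paths through both = C(2, 1)·C(8, 5)·C(9, 5) = 14112. Avoid both = 75582 − 38896 − 26460 + 14112 = 24338.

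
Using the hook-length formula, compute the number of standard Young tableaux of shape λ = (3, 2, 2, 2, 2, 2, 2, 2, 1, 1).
# SYT of shape (3, 2, 2, 2, 2, 2, 2, 2, 1, 1) = 184756

Hook-length formula: f^λ = n! / Π hook(c), product over all cells c of the Young diagram. For λ = (3, 2, 2, 2, 2, 2, 2, 2, 1, 1), n = 19 boxes. Hook lengths by row (left-to-right, top-to-bottom): [12, 9, 1]; [10, 7]; [9, 6]; [8, 5]; [7, 4]; [6, 3]; [5, 2]; [4, 1]; [2]; [1]. Product of hooks = 658409472000. So f^λ = 19! / 658409472000 = 121645100408832000 / 658409472000 = 184756.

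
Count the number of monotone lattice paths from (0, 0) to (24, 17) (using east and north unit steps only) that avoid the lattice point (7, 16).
Number of paths = 151580067624

Total paths from (0, 0) to (24, 17): C(41, 24) = 151584480450. Paths through (7, 16): (paths (0, 0) → (7, 16)) × (paths (7, 16) → (24, 17)) = C(23, 7) · C(18, 17) = 245157 · 18 = 4412826. Avoidance count = 151584480450 − 4412826 = 151580067624.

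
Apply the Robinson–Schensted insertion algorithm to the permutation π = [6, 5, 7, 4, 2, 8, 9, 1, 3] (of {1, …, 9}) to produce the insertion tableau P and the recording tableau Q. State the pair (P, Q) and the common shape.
P = [1, 3, 8, 9] / [2, 7] / [4] / [5] / [6];  Q = [1, 3, 6, 7] / [2, 9] / [4] / [5] / [8];  common shape = (4, 2, 1, 1, 1)

Row-insert the values π_1, π_2, … into P one at a time, bumping the leftmost entry strictly greater than the inserted value down to the next row. The recording tableau Q records, in position (i, j), the step at which that cell was added to P.
  Insert 6 (step 1): P = [6];  Q = [1]
  Insert 5 (step 2): P = [5] / [6];  Q = [1] / [2]
  Insert 7 (step 3): P = [5, 7] / [6];  Q = [1, 3] / [2]
  Insert 4 (step 4): P = [4, 7] / [5] / [6];  Q = [1, 3] / [2] / [4]
  Insert 2 (step 5): P = [2, 7] / [4] / [5] / [6];  Q = [1, 3] / [2] / [4] / [5]
  Insert 8 (step 6): P = [2, 7, 8] / [4] / [5] / [6];  Q = [1, 3, 6] / [2] / [4] / [5]
  Insert 9 (step 7): P = [2, 7, 8, 9] / [4] / [5] / [6];  Q = [1, 3, 6, 7] / [2] / [4] / [5]
  Insert 1 (step 8): P = [1, 7, 8, 9] / [2] / [4] / [5] / [6];  Q = [1, 3, 6, 7] / [2] / [4] / [5] / [8]
  Insert 3 (step 9): P = [1, 3, 8, 9] / [2, 7] / [4] / [5] / [6];  Q = [1, 3, 6, 7] / [2, 9] / [4] / [5] / [8]
Final shape: (4, 2, 1, 1, 1).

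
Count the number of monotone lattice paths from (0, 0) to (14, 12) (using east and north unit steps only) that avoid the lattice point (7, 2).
Number of paths = 8957572

Total paths from (0, 0) to (14, 12): C(26, 14) = 9657700. Paths through (7, 2): (paths (0, 0) → (7, 2)) × (paths (7, 2) → (14, 12)) = C(9, 7) · C(17, 7) = 36 · 19448 = 700128. Avoidance count = 9657700 − 700128 = 8957572.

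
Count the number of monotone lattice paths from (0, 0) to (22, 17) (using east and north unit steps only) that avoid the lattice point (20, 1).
Number of paths = 51021114597

Total paths from (0, 0) to (22, 17): C(39, 22) = 51021117810. Paths through (20, 1): (paths (0, 0) → (20, 1)) × (paths (20, 1) → (22, 17)) = C(21, 20) · C(18, 2) = 21 · 153 = 3213. Avoidance count = 51021117810 − 3213 = 51021114597.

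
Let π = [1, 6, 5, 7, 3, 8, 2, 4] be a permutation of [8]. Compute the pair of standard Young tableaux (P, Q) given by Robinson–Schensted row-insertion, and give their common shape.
P = [1, 2, 4, 8] / [3, 7] / [5] / [6];  Q = [1, 2, 4, 6] / [3, 8] / [5] / [7];  common shape = (4, 2, 1, 1)

Row-insert the values π_1, π_2, … into P one at a time, bumping the leftmost entry strictly greater than the inserted value down to the next row. The recording tableau Q records, in position (i, j), the step at which that cell was added to P.
  Insert 1 (step 1): P = [1];  Q = [1]
  Insert 6 (step 2): P = [1, 6];  Q = [1, 2]
  Insert 5 (step 3): P = [1, 5] / [6];  Q = [1, 2] / [3]
  Insert 7 (step 4): P = [1, 5, 7] / [6];  Q = [1, 2, 4] / [3]
  Insert 3 (step 5): P = [1, 3, 7] / [5] / [6];  Q = [1, 2, 4] / [3] / [5]
  Insert 8 (step 6): P = [1, 3, 7, 8] / [5] / [6];  Q = [1, 2, 4, 6] / [3] / [5]
  Insert 2 (step 7): P = [1, 2, 7, 8] / [3] / [5] / [6];  Q = [1, 2, 4, 6] / [3] / [5] / [7]
  Insert 4 (step 8): P = [1, 2, 4, 8] / [3, 7] / [5] / [6];  Q = [1, 2, 4, 6] / [3, 8] / [5] / [7]
Final shape: (4, 2, 1, 1).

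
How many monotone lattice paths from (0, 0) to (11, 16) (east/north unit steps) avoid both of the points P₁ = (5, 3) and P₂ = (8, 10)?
Number of paths = 8407311

Inclusion–exclusion. Total paths: C(27, 11) = 13037895. Through P₁: C(8, 5)·C(19, 6) = 1519392. Through P₂: C(18, 8)·C(9, 3) = 3675672. Since P₁ is strictly southwest of P₂, a monotone path through both must visit P₁ then P₂; paths through both = C(8, 5)·C(10, 3)·C(9, 3) = 564480. Avoid both = 13037895 − 1519392 − 3675672 + 564480 = 8407311.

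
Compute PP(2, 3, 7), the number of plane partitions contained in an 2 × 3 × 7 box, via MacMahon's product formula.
PP(2, 3, 7) = 4950

Evaluate the triple product over i = 1..2, j = 1..3, k = 1..7. The factors are (2/1) · (3/2) · (4/3) · (5/4) · (6/5) · (7/6) · (8/7) · (3/2) · … (42 factors total). The numerators and denominators telescope so the product is an integer; carrying out the multiplication exactly gives PP(2, 3, 7) = 4950.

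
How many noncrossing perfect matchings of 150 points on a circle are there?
C_75 = 1221395654430378811828760722007962130791020

These noncrossing handshakes are counted by the Catalan number C_n = (1/(n + 1)) · C(2n, n). For n = 75: C_75 = (1/76) · C(150, 75) = 92826069736708789698985814872605121940117520/76 = 1221395654430378811828760722007962130791020.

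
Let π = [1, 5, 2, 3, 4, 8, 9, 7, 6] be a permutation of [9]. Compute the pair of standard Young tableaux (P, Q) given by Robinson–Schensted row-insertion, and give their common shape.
P = [1, 2, 3, 4, 6, 9] / [5, 7] / [8];  Q = [1, 2, 4, 5, 6, 7] / [3, 8] / [9];  common shape = (6, 2, 1)

Row-insert the values π_1, π_2, … into P one at a time, bumping the leftmost entry strictly greater than the inserted value down to the next row. The recording tableau Q records, in position (i, j), the step at which that cell was added to P.
  Insert 1 (step 1): P = [1];  Q = [1]
  Insert 5 (step 2): P = [1, 5];  Q = [1, 2]
  Insert 2 (step 3): P = [1, 2] / [5];  Q = [1, 2] / [3]
  Insert 3 (step 4): P = [1, 2, 3] / [5];  Q = [1, 2, 4] / [3]
  Insert 4 (step 5): P = [1, 2, 3, 4] / [5];  Q = [1, 2, 4, 5] / [3]
  Insert 8 (step 6): P = [1, 2, 3, 4, 8] / [5];  Q = [1, 2, 4, 5, 6] / [3]
  Insert 9 (step 7): P = [1, 2, 3, 4, 8, 9] / [5];  Q = [1, 2, 4, 5, 6, 7] / [3]
  Insert 7 (step 8): P = [1, 2, 3, 4, 7, 9] / [5, 8];  Q = [1, 2, 4, 5, 6, 7] / [3, 8]
  Insert 6 (step 9): P = [1, 2, 3, 4, 6, 9] / [5, 7] / [8];  Q = [1, 2, 4, 5, 6, 7] / [3, 8] / [9]
Final shape: (6, 2, 1).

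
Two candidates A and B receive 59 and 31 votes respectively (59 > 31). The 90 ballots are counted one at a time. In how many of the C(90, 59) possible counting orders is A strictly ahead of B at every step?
Strict-lead orderings = 405327382498585909557888

Total orderings of the 90 votes with 59 for A: C(90, 59) = 1302838015174026137864640. By the Bertrand ballot formula (Cycle Lemma / reflection principle), the number of orderings in which A is strictly ahead of B throughout is (p − q)/(p + q) · C(p + q, p) = (59 − 31)/(59 + 31) · 1302838015174026137864640 = 405327382498585909557888.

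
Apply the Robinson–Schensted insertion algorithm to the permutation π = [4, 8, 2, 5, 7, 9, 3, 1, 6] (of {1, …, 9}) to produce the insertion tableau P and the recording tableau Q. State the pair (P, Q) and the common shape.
P = [1, 3, 6, 9] / [2, 5, 7] / [4] / [8];  Q = [1, 2, 5, 6] / [3, 4, 9] / [7] / [8];  common shape = (4, 3, 1, 1)

Row-insert the values π_1, π_2, … into P one at a time, bumping the leftmost entry strictly greater than the inserted value down to the next row. The recording tableau Q records, in position (i, j), the step at which that cell was added to P.
  Insert 4 (step 1): P = [4];  Q = [1]
  Insert 8 (step 2): P = [4, 8];  Q = [1, 2]
  Insert 2 (step 3): P = [2, 8] / [4];  Q = [1, 2] / [3]
  Insert 5 (step 4): P = [2, 5] / [4, 8];  Q = [1, 2] / [3, 4]
  Insert 7 (step 5): P = [2, 5, 7] / [4, 8];  Q = [1, 2, 5] / [3, 4]
  Insert 9 (step 6): P = [2, 5, 7, 9] / [4, 8];  Q = [1, 2, 5, 6] / [3, 4]
  Insert 3 (step 7): P = [2, 3, 7, 9] / [4, 5] / [8];  Q = [1, 2, 5, 6] / [3, 4] / [7]
  Insert 1 (step 8): P = [1, 3, 7, 9] / [2, 5] / [4] / [8];  Q = [1, 2, 5, 6] / [3, 4] / [7] / [8]
  Insert 6 (step 9): P = [1, 3, 6, 9] / [2, 5, 7] / [4] / [8];  Q = [1, 2, 5, 6] / [3, 4, 9] / [7] / [8]
Final shape: (4, 3, 1, 1).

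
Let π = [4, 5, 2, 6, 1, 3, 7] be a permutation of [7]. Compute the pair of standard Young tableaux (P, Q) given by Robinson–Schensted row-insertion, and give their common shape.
P = [1, 3, 6, 7] / [2, 5] / [4];  Q = [1, 2, 4, 7] / [3, 6] / [5];  common shape = (4, 2, 1)

Row-insert the values π_1, π_2, … into P one at a time, bumping the leftmost entry strictly greater than the inserted value down to the next row. The recording tableau Q records, in position (i, j), the step at which that cell was added to P.
  Insert 4 (step 1): P = [4];  Q = [1]
  Insert 5 (step 2): P = [4, 5];  Q = [1, 2]
  Insert 2 (step 3): P = [2, 5] / [4];  Q = [1, 2] / [3]
  Insert 6 (step 4): P = [2, 5, 6] / [4];  Q = [1, 2, 4] / [3]
  Insert 1 (step 5): P = [1, 5, 6] / [2] / [4];  Q = [1, 2, 4] / [3] / [5]
  Insert 3 (step 6): P = [1, 3, 6] / [2, 5] / [4];  Q = [1, 2, 4] / [3, 6] / [5]
  Insert 7 (step 7): P = [1, 3, 6, 7] / [2, 5] / [4];  Q = [1, 2, 4, 7] / [3, 6] / [5]
Final shape: (4, 2, 1).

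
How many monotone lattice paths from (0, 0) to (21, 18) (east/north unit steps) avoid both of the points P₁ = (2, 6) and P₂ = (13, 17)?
Number of paths = 57507699504

Inclusion–exclusion. Total paths: C(39, 21) = 62359143990. Through P₁: C(8, 2)·C(31, 19) = 3951374700. Through P₂: C(30, 13)·C(9, 8) = 1077838650. Since P₁ is strictly southwest of P₂, a monotone path through both must visit P₁ then P₂; paths through both = C(8, 2)·C(22, 11)·C(9, 8) = 177768864. Avoid both = 62359143990 − 3951374700 − 1077838650 + 177768864 = 57507699504.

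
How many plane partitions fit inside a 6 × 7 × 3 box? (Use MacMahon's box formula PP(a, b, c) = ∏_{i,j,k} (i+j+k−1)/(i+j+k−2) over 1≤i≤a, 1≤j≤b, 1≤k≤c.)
PP(6, 7, 3) = 131589315

Evaluate the triple product over i = 1..6, j = 1..7, k = 1..3. The factors are (2/1) · (3/2) · (4/3) · (3/2) · (4/3) · (5/4) · (4/3) · (5/4) · … (126 factors total). The numerators and denominators telescope so the product is an integer; carrying out the multiplication exactly gives PP(6, 7, 3) = 131589315.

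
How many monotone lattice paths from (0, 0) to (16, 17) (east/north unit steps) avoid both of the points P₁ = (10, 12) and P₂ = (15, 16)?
Number of paths = 429927060

Inclusion–exclusion. Total paths: C(33, 16) = 1166803110. Through P₁: C(22, 10)·C(11, 6) = 298750452. Through P₂: C(31, 15)·C(2, 1) = 601080390. Since P₁ is strictly southwest of P₂, a monotone path through both must visit P₁ then P₂; paths through both = C(22, 10)·C(9, 5)·C(2, 1) = 162954792. Avoid both = 1166803110 − 298750452 − 601080390 + 162954792 = 429927060.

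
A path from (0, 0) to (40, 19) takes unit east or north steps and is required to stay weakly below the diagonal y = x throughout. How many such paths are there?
Number of paths = 749760805916430

By the reflection principle (André's argument), the number of monotone paths to (40, 19) with n ≤ m that never go above y = x is C(59, 40) − C(59, 41) = 1397281501935165 − 647520696018735 = 749760805916430.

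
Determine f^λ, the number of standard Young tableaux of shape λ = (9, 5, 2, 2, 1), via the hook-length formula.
# SYT of shape (9, 5, 2, 2, 1) = 15261750

Hook-length formula: f^λ = n! / Π hook(c), product over all cells c of the Young diagram. For λ = (9, 5, 2, 2, 1), n = 19 boxes. Hook lengths by row (left-to-right, top-to-bottom): [13, 11, 8, 7, 6, 4, 3, 2, 1]; [8, 6, 3, 2, 1]; [4, 2]; [3, 1]; [1]. Product of hooks = 7970586624. So f^λ = 19! / 7970586624 = 121645100408832000 / 7970586624 = 15261750.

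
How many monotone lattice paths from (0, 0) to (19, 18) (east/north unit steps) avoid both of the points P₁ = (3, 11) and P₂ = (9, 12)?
Number of paths = 15250007696

Inclusion–exclusion. Total paths: C(37, 19) = 17672631900. Through P₁: C(14, 3)·C(23, 16) = 89237148. Through P₂: C(21, 9)·C(16, 10) = 2353791440. Since P₁ is strictly southwest of P₂, a monotone path through both must visit P₁ then P₂; paths through both = C(14, 3)·C(7, 6)·C(16, 10) = 20404384. Avoid both = 17672631900 − 89237148 − 2353791440 + 20404384 = 15250007696.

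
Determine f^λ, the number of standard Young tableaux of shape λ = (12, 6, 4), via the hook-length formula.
# SYT of shape (12, 6, 4) = 22383900

Hook-length formula: f^λ = n! / Π hook(c), product over all cells c of the Young diagram. For λ = (12, 6, 4), n = 22 boxes. Hook lengths by row (left-to-right, top-to-bottom): [14, 13, 12, 11, 9, 8, 6, 5, 4, 3, 2, 1]; [7, 6, 5, 4, 2, 1]; [4, 3, 2, 1]. Product of hooks = 50214695731200. So f^λ = 22! / 50214695731200 = 1124000727777607680000 / 50214695731200 = 22383900.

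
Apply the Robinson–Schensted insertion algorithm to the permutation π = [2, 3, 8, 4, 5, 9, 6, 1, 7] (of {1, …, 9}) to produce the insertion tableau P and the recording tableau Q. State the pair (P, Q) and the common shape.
P = [1, 3, 4, 5, 6, 7] / [2, 9] / [8];  Q = [1, 2, 3, 5, 6, 9] / [4, 7] / [8];  common shape = (6, 2, 1)

Row-insert the values π_1, π_2, … into P one at a time, bumping the leftmost entry strictly greater than the inserted value down to the next row. The recording tableau Q records, in position (i, j), the step at which that cell was added to P.
  Insert 2 (step 1): P = [2];  Q = [1]
  Insert 3 (step 2): P = [2, 3];  Q = [1, 2]
  Insert 8 (step 3): P = [2, 3, 8];  Q = [1, 2, 3]
  Insert 4 (step 4): P = [2, 3, 4] / [8];  Q = [1, 2, 3] / [4]
  Insert 5 (step 5): P = [2, 3, 4, 5] / [8];  Q = [1, 2, 3, 5] / [4]
  Insert 9 (step 6): P = [2, 3, 4, 5, 9] / [8];  Q = [1, 2, 3, 5, 6] / [4]
  Insert 6 (step 7): P = [2, 3, 4, 5, 6] / [8, 9];  Q = [1, 2, 3, 5, 6] / [4, 7]
  Insert 1 (step 8): P = [1, 3, 4, 5, 6] / [2, 9] / [8];  Q = [1, 2, 3, 5, 6] / [4, 7] / [8]
  Insert 7 (step 9): P = [1, 3, 4, 5, 6, 7] / [2, 9] / [8];  Q = [1, 2, 3, 5, 6, 9] / [4, 7] / [8]
Final shape: (6, 2, 1).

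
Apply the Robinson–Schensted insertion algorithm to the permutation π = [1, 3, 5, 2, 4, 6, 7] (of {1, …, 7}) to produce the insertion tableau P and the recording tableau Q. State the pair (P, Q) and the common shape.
P = [1, 2, 4, 6, 7] / [3, 5];  Q = [1, 2, 3, 6, 7] / [4, 5];  common shape = (5, 2)

Row-insert the values π_1, π_2, … into P one at a time, bumping the leftmost entry strictly greater than the inserted value down to the next row. The recording tableau Q records, in position (i, j), the step at which that cell was added to P.
  Insert 1 (step 1): P = [1];  Q = [1]
  Insert 3 (step 2): P = [1, 3];  Q = [1, 2]
  Insert 5 (step 3): P = [1, 3, 5];  Q = [1, 2, 3]
  Insert 2 (step 4): P = [1, 2, 5] / [3];  Q = [1, 2, 3] / [4]
  Insert 4 (step 5): P = [1, 2, 4] / [3, 5];  Q = [1, 2, 3] / [4, 5]
  Insert 6 (step 6): P = [1, 2, 4, 6] / [3, 5];  Q = [1, 2, 3, 6] / [4, 5]
  Insert 7 (step 7): P = [1, 2, 4, 6, 7] / [3, 5];  Q = [1, 2, 3, 6, 7] / [4, 5]
Final shape: (5, 2).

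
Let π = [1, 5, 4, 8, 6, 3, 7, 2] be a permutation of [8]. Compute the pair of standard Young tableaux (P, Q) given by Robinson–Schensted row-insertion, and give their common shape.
P = [1, 2, 6, 7] / [3, 8] / [4] / [5];  Q = [1, 2, 4, 7] / [3, 5] / [6] / [8];  common shape = (4, 2, 1, 1)

Row-insert the values π_1, π_2, … into P one at a time, bumping the leftmost entry strictly greater than the inserted value down to the next row. The recording tableau Q records, in position (i, j), the step at which that cell was added to P.
  Insert 1 (step 1): P = [1];  Q = [1]
  Insert 5 (step 2): P = [1, 5];  Q = [1, 2]
  Insert 4 (step 3): P = [1, 4] / [5];  Q = [1, 2] / [3]
  Insert 8 (step 4): P = [1, 4, 8] / [5];  Q = [1, 2, 4] / [3]
  Insert 6 (step 5): P = [1, 4, 6] / [5, 8];  Q = [1, 2, 4] / [3, 5]
  Insert 3 (step 6): P = [1, 3, 6] / [4, 8] / [5];  Q = [1, 2, 4] / [3, 5] / [6]
  Insert 7 (step 7): P = [1, 3, 6, 7] / [4, 8] / [5];  Q = [1, 2, 4, 7] / [3, 5] / [6]
  Insert 2 (step 8): P = [1, 2, 6, 7] / [3, 8] / [4] / [5];  Q = [1, 2, 4, 7] / [3, 5] / [6] / [8]
Final shape: (4, 2, 1, 1).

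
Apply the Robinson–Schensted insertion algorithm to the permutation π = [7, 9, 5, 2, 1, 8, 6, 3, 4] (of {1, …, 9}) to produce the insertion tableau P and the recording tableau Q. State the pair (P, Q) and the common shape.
P = [1, 3, 4] / [2, 6] / [5, 8] / [7, 9];  Q = [1, 2, 9] / [3, 6] / [4, 7] / [5, 8];  common shape = (3, 2, 2, 2)

Row-insert the values π_1, π_2, … into P one at a time, bumping the leftmost entry strictly greater than the inserted value down to the next row. The recording tableau Q records, in position (i, j), the step at which that cell was added to P.
  Insert 7 (step 1): P = [7];  Q = [1]
  Insert 9 (step 2): P = [7, 9];  Q = [1, 2]
  Insert 5 (step 3): P = [5, 9] / [7];  Q = [1, 2] / [3]
  Insert 2 (step 4): P = [2, 9] / [5] / [7];  Q = [1, 2] / [3] / [4]
  Insert 1 (step 5): P = [1, 9] / [2] / [5] / [7];  Q = [1, 2] / [3] / [4] / [5]
  Insert 8 (step 6): P = [1, 8] / [2, 9] / [5] / [7];  Q = [1, 2] / [3, 6] / [4] / [5]
  Insert 6 (step 7): P = [1, 6] / [2, 8] / [5, 9] / [7];  Q = [1, 2] / [3, 6] / [4, 7] / [5]
  Insert 3 (step 8): P = [1, 3] / [2, 6] / [5, 8] / [7, 9];  Q = [1, 2] / [3, 6] / [4, 7] / [5, 8]
  Insert 4 (step 9): P = [1, 3, 4] / [2, 6] / [5, 8] / [7, 9];  Q = [1, 2, 9] / [3, 6] / [4, 7] / [5, 8]
Final shape: (3, 2, 2, 2).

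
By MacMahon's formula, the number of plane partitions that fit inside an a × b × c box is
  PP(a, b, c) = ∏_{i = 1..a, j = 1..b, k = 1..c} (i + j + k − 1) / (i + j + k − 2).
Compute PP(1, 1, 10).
PP(1, 1, 10) = 11

Evaluate the triple product over i = 1..1, j = 1..1, k = 1..10. The factors are (2/1) · (3/2) · (4/3) · (5/4) · (6/5) · (7/6) · (8/7) · (9/8) · … (10 factors total). The numerators and denominators telescope so the product is an integer; carrying out the multiplication exactly gives PP(1, 1, 10) = 11.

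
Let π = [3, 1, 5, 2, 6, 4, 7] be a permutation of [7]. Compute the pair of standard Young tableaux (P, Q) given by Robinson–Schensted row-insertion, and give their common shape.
P = [1, 2, 4, 7] / [3, 5, 6];  Q = [1, 3, 5, 7] / [2, 4, 6];  common shape = (4, 3)

Row-insert the values π_1, π_2, … into P one at a time, bumping the leftmost entry strictly greater than the inserted value down to the next row. The recording tableau Q records, in position (i, j), the step at which that cell was added to P.
  Insert 3 (step 1): P = [3];  Q = [1]
  Insert 1 (step 2): P = [1] / [3];  Q = [1] / [2]
  Insert 5 (step 3): P = [1, 5] / [3];  Q = [1, 3] / [2]
  Insert 2 (step 4): P = [1, 2] / [3, 5];  Q = [1, 3] / [2, 4]
  Insert 6 (step 5): P = [1, 2, 6] / [3, 5];  Q = [1, 3, 5] / [2, 4]
  Insert 4 (step 6): P = [1, 2, 4] / [3, 5, 6];  Q = [1, 3, 5] / [2, 4, 6]
  Insert 7 (step 7): P = [1, 2, 4, 7] / [3, 5, 6];  Q = [1, 3, 5, 7] / [2, 4, 6]
Final shape: (4, 3).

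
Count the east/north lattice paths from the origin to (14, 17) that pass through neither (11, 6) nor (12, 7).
Number of paths = 258985685

Inclusion–exclusion. Total paths: C(31, 14) = 265182525. Through P₁: C(17, 11)·C(14, 3) = 4504864. Through P₂: C(19, 12)·C(12, 2) = 3325608. Since P₁ is strictly southwest of P₂, a monotone path through both must visit P₁ then P₂; paths through both = C(17, 11)·C(2, 1)·C(12, 2) = 1633632. Avoid both = 265182525 − 4504864 − 3325608 + 1633632 = 258985685.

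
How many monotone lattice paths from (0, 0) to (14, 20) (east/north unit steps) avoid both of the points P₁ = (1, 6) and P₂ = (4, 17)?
Number of paths = 1250584558

Inclusion–exclusion. Total paths: C(34, 14) = 1391975640. Through P₁: C(7, 1)·C(27, 13) = 140408100. Through P₂: C(21, 4)·C(13, 10) = 1711710. Since P₁ is strictly southwest of P₂, a monotone path through both must visit P₁ then P₂; paths through both = C(7, 1)·C(14, 3)·C(13, 10) = 728728. Avoid both = 1391975640 − 140408100 − 1711710 + 728728 = 1250584558.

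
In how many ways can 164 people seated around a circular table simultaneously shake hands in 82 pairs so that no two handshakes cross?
C_82 = 17526585015616776834735140517915655636396234280

These noncrossing handshakes are counted by the Catalan number C_n = (1/(n + 1)) · C(2n, n). For n = 82: C_82 = (1/83) · C(164, 82) = 1454706556296192477283016662986999417820887445240/83 = 17526585015616776834735140517915655636396234280.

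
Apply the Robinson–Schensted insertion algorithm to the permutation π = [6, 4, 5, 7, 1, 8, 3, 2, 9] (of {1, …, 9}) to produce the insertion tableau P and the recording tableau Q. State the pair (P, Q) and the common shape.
P = [1, 2, 7, 8, 9] / [3, 5] / [4] / [6];  Q = [1, 3, 4, 6, 9] / [2, 7] / [5] / [8];  common shape = (5, 2, 1, 1)

Row-insert the values π_1, π_2, … into P one at a time, bumping the leftmost entry strictly greater than the inserted value down to the next row. The recording tableau Q records, in position (i, j), the step at which that cell was added to P.
  Insert 6 (step 1): P = [6];  Q = [1]
  Insert 4 (step 2): P = [4] / [6];  Q = [1] / [2]
  Insert 5 (step 3): P = [4, 5] / [6];  Q = [1, 3] / [2]
  Insert 7 (step 4): P = [4, 5, 7] / [6];  Q = [1, 3, 4] / [2]
  Insert 1 (step 5): P = [1, 5, 7] / [4] / [6];  Q = [1, 3, 4] / [2] / [5]
  Insert 8 (step 6): P = [1, 5, 7, 8] / [4] / [6];  Q = [1, 3, 4, 6] / [2] / [5]
  Insert 3 (step 7): P = [1, 3, 7, 8] / [4, 5] / [6];  Q = [1, 3, 4, 6] / [2, 7] / [5]
  Insert 2 (step 8): P = [1, 2, 7, 8] / [3, 5] / [4] / [6];  Q = [1, 3, 4, 6] / [2, 7] / [5] / [8]
  Insert 9 (step 9): P = [1, 2, 7, 8, 9] / [3, 5] / [4] / [6];  Q = [1, 3, 4, 6, 9] / [2, 7] / [5] / [8]
Final shape: (5, 2, 1, 1).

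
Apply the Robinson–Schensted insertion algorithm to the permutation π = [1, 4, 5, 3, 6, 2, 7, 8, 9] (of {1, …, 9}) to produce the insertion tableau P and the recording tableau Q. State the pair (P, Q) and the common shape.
P = [1, 2, 5, 6, 7, 8, 9] / [3] / [4];  Q = [1, 2, 3, 5, 7, 8, 9] / [4] / [6];  common shape = (7, 1, 1)

Row-insert the values π_1, π_2, … into P one at a time, bumping the leftmost entry strictly greater than the inserted value down to the next row. The recording tableau Q records, in position (i, j), the step at which that cell was added to P.
  Insert 1 (step 1): P = [1];  Q = [1]
  Insert 4 (step 2): P = [1, 4];  Q = [1, 2]
  Insert 5 (step 3): P = [1, 4, 5];  Q = [1, 2, 3]
  Insert 3 (step 4): P = [1, 3, 5] / [4];  Q = [1, 2, 3] / [4]
  Insert 6 (step 5): P = [1, 3, 5, 6] / [4];  Q = [1, 2, 3, 5] / [4]
  Insert 2 (step 6): P = [1, 2, 5, 6] / [3] / [4];  Q = [1, 2, 3, 5] / [4] / [6]
  Insert 7 (step 7): P = [1, 2, 5, 6, 7] / [3] / [4];  Q = [1, 2, 3, 5, 7] / [4] / [6]
  Insert 8 (step 8): P = [1, 2, 5, 6, 7, 8] / [3] / [4];  Q = [1, 2, 3, 5, 7, 8] / [4] / [6]
  Insert 9 (step 9): P = [1, 2, 5, 6, 7, 8, 9] / [3] / [4];  Q = [1, 2, 3, 5, 7, 8, 9] / [4] / [6]
Final shape: (7, 1, 1).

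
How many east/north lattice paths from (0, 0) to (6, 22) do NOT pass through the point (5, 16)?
Number of paths = 234297

Total paths from (0, 0) to (6, 22): C(28, 6) = 376740. Paths through (5, 16): (paths (0, 0) → (5, 16)) × (paths (5, 16) → (6, 22)) = C(21, 5) · C(7, 1) = 20349 · 7 = 142443. Avoidance count = 376740 − 142443 = 234297.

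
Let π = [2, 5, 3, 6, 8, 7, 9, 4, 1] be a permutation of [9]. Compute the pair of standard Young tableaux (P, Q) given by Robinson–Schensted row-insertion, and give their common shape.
P = [1, 3, 4, 7, 9] / [2, 6] / [5] / [8];  Q = [1, 2, 4, 5, 7] / [3, 6] / [8] / [9];  common shape = (5, 2, 1, 1)

Row-insert the values π_1, π_2, … into P one at a time, bumping the leftmost entry strictly greater than the inserted value down to the next row. The recording tableau Q records, in position (i, j), the step at which that cell was added to P.
  Insert 2 (step 1): P = [2];  Q = [1]
  Insert 5 (step 2): P = [2, 5];  Q = [1, 2]
  Insert 3 (step 3): P = [2, 3] / [5];  Q = [1, 2] / [3]
  Insert 6 (step 4): P = [2, 3, 6] / [5];  Q = [1, 2, 4] / [3]
  Insert 8 (step 5): P = [2, 3, 6, 8] / [5];  Q = [1, 2, 4, 5] / [3]
  Insert 7 (step 6): P = [2, 3, 6, 7] / [5, 8];  Q = [1, 2, 4, 5] / [3, 6]
  Insert 9 (step 7): P = [2, 3, 6, 7, 9] / [5, 8];  Q = [1, 2, 4, 5, 7] / [3, 6]
  Insert 4 (step 8): P = [2, 3, 4, 7, 9] / [5, 6] / [8];  Q = [1, 2, 4, 5, 7] / [3, 6] / [8]
  Insert 1 (step 9): P = [1, 3, 4, 7, 9] / [2, 6] / [5] / [8];  Q = [1, 2, 4, 5, 7] / [3, 6] / [8] / [9]
Final shape: (5, 2, 1, 1).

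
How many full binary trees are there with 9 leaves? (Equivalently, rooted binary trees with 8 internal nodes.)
C_8 = 1430

These full binary trees are counted by the Catalan number C_n = (1/(n + 1)) · C(2n, n). For n = 8: C_8 = (1/9) · C(16, 8) = 12870/9 = 1430.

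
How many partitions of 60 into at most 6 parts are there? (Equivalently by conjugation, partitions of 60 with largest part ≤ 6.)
p(60, parts ≤ 6) = 19858

Use the recurrence p(n, m) = p(n, m−1) + p(n−m, m): either the largest part is < m (count p(n, m−1)) or the largest part is exactly m (remove one copy of m, count p(n−m, m)). With p(0, ·) = 1 this gives p(60, parts ≤ 6) = 19858. (By conjugating Young diagrams, this also counts partitions of 60 into at most 6 parts.)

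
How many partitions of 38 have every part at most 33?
p(38, parts ≤ 33) = 26003

Use the recurrence p(n, m) = p(n, m−1) + p(n−m, m): either the largest part is < m (count p(n, m−1)) or the largest part is exactly m (remove one copy of m, count p(n−m, m)). With p(0, ·) = 1 this gives p(38, parts ≤ 33) = 26003. (By conjugating Young diagrams, this also counts partitions of 38 into at most 33 parts.)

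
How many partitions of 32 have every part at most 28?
p(32, parts ≤ 28) = 8342

Use the recurrence p(n, m) = p(n, m−1) + p(n−m, m): either the largest part is < m (count p(n, m−1)) or the largest part is exactly m (remove one copy of m, count p(n−m, m)). With p(0, ·) = 1 this gives p(32, parts ≤ 28) = 8342. (By conjugating Young diagrams, this also counts partitions of 32 into at most 28 parts.)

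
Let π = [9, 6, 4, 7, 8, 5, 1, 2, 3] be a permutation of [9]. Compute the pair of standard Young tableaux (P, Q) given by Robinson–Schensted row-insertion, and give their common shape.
P = [1, 2, 3] / [4, 5, 8] / [6, 7] / [9];  Q = [1, 4, 5] / [2, 6, 9] / [3, 8] / [7];  common shape = (3, 3, 2, 1)

Row-insert the values π_1, π_2, … into P one at a time, bumping the leftmost entry strictly greater than the inserted value down to the next row. The recording tableau Q records, in position (i, j), the step at which that cell was added to P.
  Insert 9 (step 1): P = [9];  Q = [1]
  Insert 6 (step 2): P = [6] / [9];  Q = [1] / [2]
  Insert 4 (step 3): P = [4] / [6] / [9];  Q = [1] / [2] / [3]
  Insert 7 (step 4): P = [4, 7] / [6] / [9];  Q = [1, 4] / [2] / [3]
  Insert 8 (step 5): P = [4, 7, 8] / [6] / [9];  Q = [1, 4, 5] / [2] / [3]
  Insert 5 (step 6): P = [4, 5, 8] / [6, 7] / [9];  Q = [1, 4, 5] / [2, 6] / [3]
  Insert 1 (step 7): P = [1, 5, 8] / [4, 7] / [6] / [9];  Q = [1, 4, 5] / [2, 6] / [3] / [7]
  Insert 2 (step 8): P = [1, 2, 8] / [4, 5] / [6, 7] / [9];  Q = [1, 4, 5] / [2, 6] / [3, 8] / [7]
  Insert 3 (step 9): P = [1, 2, 3] / [4, 5, 8] / [6, 7] / [9];  Q = [1, 4, 5] / [2, 6, 9] / [3, 8] / [7]
Final shape: (3, 3, 2, 1).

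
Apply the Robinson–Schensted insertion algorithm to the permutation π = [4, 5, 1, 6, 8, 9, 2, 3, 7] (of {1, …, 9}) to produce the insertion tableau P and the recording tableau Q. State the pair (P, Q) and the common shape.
P = [1, 2, 3, 7, 9] / [4, 5, 6, 8];  Q = [1, 2, 4, 5, 6] / [3, 7, 8, 9];  common shape = (5, 4)

Row-insert the values π_1, π_2, … into P one at a time, bumping the leftmost entry strictly greater than the inserted value down to the next row. The recording tableau Q records, in position (i, j), the step at which that cell was added to P.
  Insert 4 (step 1): P = [4];  Q = [1]
  Insert 5 (step 2): P = [4, 5];  Q = [1, 2]
  Insert 1 (step 3): P = [1, 5] / [4];  Q = [1, 2] / [3]
  Insert 6 (step 4): P = [1, 5, 6] / [4];  Q = [1, 2, 4] / [3]
  Insert 8 (step 5): P = [1, 5, 6, 8] / [4];  Q = [1, 2, 4, 5] / [3]
  Insert 9 (step 6): P = [1, 5, 6, 8, 9] / [4];  Q = [1, 2, 4, 5, 6] / [3]
  Insert 2 (step 7): P = [1, 2, 6, 8, 9] / [4, 5];  Q = [1, 2, 4, 5, 6] / [3, 7]
  Insert 3 (step 8): P = [1, 2, 3, 8, 9] / [4, 5, 6];  Q = [1, 2, 4, 5, 6] / [3, 7, 8]
  Insert 7 (step 9): P = [1, 2, 3, 7, 9] / [4, 5, 6, 8];  Q = [1, 2, 4, 5, 6] / [3, 7, 8, 9]
Final shape: (5, 4).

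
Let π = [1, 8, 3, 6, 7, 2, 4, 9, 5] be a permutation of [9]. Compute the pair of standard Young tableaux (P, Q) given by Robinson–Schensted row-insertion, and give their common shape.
P = [1, 2, 4, 5, 9] / [3, 6, 7] / [8];  Q = [1, 2, 4, 5, 8] / [3, 7, 9] / [6];  common shape = (5, 3, 1)

Row-insert the values π_1, π_2, … into P one at a time, bumping the leftmost entry strictly greater than the inserted value down to the next row. The recording tableau Q records, in position (i, j), the step at which that cell was added to P.
  Insert 1 (step 1): P = [1];  Q = [1]
  Insert 8 (step 2): P = [1, 8];  Q = [1, 2]
  Insert 3 (step 3): P = [1, 3] / [8];  Q = [1, 2] / [3]
  Insert 6 (step 4): P = [1, 3, 6] / [8];  Q = [1, 2, 4] / [3]
  Insert 7 (step 5): P = [1, 3, 6, 7] / [8];  Q = [1, 2, 4, 5] / [3]
  Insert 2 (step 6): P = [1, 2, 6, 7] / [3] / [8];  Q = [1, 2, 4, 5] / [3] / [6]
  Insert 4 (step 7): P = [1, 2, 4, 7] / [3, 6] / [8];  Q = [1, 2, 4, 5] / [3, 7] / [6]
  Insert 9 (step 8): P = [1, 2, 4, 7, 9] / [3, 6] / [8];  Q = [1, 2, 4, 5, 8] / [3, 7] / [6]
  Insert 5 (step 9): P = [1, 2, 4, 5, 9] / [3, 6, 7] / [8];  Q = [1, 2, 4, 5, 8] / [3, 7, 9] / [6]
Final shape: (5, 3, 1).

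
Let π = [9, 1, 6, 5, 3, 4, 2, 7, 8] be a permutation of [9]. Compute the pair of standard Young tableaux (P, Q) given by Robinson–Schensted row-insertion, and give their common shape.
P = [1, 2, 4, 7, 8] / [3] / [5] / [6] / [9];  Q = [1, 3, 6, 8, 9] / [2] / [4] / [5] / [7];  common shape = (5, 1, 1, 1, 1)

Row-insert the values π_1, π_2, … into P one at a time, bumping the leftmost entry strictly greater than the inserted value down to the next row. The recording tableau Q records, in position (i, j), the step at which that cell was added to P.
  Insert 9 (step 1): P = [9];  Q = [1]
  Insert 1 (step 2): P = [1] / [9];  Q = [1] / [2]
  Insert 6 (step 3): P = [1, 6] / [9];  Q = [1, 3] / [2]
  Insert 5 (step 4): P = [1, 5] / [6] / [9];  Q = [1, 3] / [2] / [4]
  Insert 3 (step 5): P = [1, 3] / [5] / [6] / [9];  Q = [1, 3] / [2] / [4] / [5]
  Insert 4 (step 6): P = [1, 3, 4] / [5] / [6] / [9];  Q = [1, 3, 6] / [2] / [4] / [5]
  Insert 2 (step 7): P = [1, 2, 4] / [3] / [5] / [6] / [9];  Q = [1, 3, 6] / [2] / [4] / [5] / [7]
  Insert 7 (step 8): P = [1, 2, 4, 7] / [3] / [5] / [6] / [9];  Q = [1, 3, 6, 8] / [2] / [4] / [5] / [7]
  Insert 8 (step 9): P = [1, 2, 4, 7, 8] / [3] / [5] / [6] / [9];  Q = [1, 3, 6, 8, 9] / [2] / [4] / [5] / [7]
Final shape: (5, 1, 1, 1, 1).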